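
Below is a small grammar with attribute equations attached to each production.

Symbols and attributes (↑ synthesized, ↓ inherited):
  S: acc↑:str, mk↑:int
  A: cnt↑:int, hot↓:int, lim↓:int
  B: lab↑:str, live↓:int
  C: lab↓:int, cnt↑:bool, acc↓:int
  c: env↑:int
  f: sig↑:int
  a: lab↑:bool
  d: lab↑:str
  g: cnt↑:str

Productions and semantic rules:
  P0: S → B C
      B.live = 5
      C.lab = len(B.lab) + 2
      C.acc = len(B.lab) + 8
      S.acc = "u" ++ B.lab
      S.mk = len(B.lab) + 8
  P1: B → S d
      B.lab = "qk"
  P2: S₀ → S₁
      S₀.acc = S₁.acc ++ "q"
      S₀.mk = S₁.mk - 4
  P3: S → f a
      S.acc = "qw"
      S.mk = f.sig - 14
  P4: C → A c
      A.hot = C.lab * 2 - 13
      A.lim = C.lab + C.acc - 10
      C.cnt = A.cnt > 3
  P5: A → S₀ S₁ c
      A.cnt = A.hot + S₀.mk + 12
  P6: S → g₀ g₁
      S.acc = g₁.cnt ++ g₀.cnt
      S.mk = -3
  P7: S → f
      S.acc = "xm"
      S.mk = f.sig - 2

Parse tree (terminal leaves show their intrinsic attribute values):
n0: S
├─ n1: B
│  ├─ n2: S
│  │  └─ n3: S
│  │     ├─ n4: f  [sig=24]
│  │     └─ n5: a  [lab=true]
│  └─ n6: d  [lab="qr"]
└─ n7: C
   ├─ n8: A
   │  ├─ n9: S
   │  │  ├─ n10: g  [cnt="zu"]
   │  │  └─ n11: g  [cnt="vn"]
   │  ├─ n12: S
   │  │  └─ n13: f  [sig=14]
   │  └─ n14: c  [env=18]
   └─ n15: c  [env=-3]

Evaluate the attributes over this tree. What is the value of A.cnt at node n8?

1. n1.live = 5  [5]
2. n4.sig = 24  [terminal]
3. n5.lab = true  [terminal]
4. n3.acc = "qw"  ["qw"]
5. n3.mk = 10  [f.sig - 14]
6. n2.acc = "qwq"  [S₁.acc ++ "q"]
7. n2.mk = 6  [S₁.mk - 4]
8. n6.lab = "qr"  [terminal]
9. n1.lab = "qk"  ["qk"]
10. n7.lab = 4  [len(B.lab) + 2]
11. n7.acc = 10  [len(B.lab) + 8]
12. n8.hot = -5  [C.lab * 2 - 13]
13. n8.lim = 4  [C.lab + C.acc - 10]
14. n10.cnt = "zu"  [terminal]
15. n11.cnt = "vn"  [terminal]
16. n9.acc = "vnzu"  [g₁.cnt ++ g₀.cnt]
17. n9.mk = -3  [-3]
18. n13.sig = 14  [terminal]
19. n12.acc = "xm"  ["xm"]
20. n12.mk = 12  [f.sig - 2]
21. n14.env = 18  [terminal]
22. n8.cnt = 4  [A.hot + S₀.mk + 12]
23. n15.env = -3  [terminal]
24. n7.cnt = true  [A.cnt > 3]
25. n0.acc = "uqk"  ["u" ++ B.lab]
26. n0.mk = 10  [len(B.lab) + 8]

4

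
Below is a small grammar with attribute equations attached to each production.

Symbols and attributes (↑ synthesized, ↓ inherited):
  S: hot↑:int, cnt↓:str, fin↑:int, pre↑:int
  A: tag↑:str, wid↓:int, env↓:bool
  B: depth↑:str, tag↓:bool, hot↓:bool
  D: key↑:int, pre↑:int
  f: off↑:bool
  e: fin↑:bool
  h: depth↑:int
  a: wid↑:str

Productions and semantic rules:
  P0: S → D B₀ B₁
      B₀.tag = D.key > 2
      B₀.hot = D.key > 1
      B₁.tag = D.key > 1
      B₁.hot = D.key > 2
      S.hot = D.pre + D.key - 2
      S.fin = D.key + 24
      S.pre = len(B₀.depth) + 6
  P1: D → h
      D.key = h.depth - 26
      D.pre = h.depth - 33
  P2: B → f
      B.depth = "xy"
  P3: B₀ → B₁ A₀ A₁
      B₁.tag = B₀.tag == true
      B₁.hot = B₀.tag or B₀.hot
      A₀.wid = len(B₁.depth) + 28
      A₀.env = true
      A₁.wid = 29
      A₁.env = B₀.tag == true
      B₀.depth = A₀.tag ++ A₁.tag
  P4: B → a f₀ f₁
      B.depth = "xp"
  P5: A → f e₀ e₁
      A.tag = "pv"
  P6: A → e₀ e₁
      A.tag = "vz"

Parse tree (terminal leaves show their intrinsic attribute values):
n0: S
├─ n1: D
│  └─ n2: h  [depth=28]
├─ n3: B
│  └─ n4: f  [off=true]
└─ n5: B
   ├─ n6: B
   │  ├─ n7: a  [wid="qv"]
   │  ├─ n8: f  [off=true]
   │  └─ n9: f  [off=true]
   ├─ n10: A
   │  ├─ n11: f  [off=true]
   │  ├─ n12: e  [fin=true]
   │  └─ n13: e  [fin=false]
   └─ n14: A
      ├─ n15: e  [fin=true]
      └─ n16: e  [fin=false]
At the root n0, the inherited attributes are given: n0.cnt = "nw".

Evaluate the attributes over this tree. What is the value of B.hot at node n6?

1. n0.cnt = "nw"  [given at root]
2. n2.depth = 28  [terminal]
3. n1.key = 2  [h.depth - 26]
4. n1.pre = -5  [h.depth - 33]
5. n3.tag = false  [D.key > 2]
6. n3.hot = true  [D.key > 1]
7. n4.off = true  [terminal]
8. n3.depth = "xy"  ["xy"]
9. n5.tag = true  [D.key > 1]
10. n5.hot = false  [D.key > 2]
11. n6.tag = true  [B₀.tag == true]
12. n6.hot = true  [B₀.tag or B₀.hot]
13. n7.wid = "qv"  [terminal]
14. n8.off = true  [terminal]
15. n9.off = true  [terminal]
16. n6.depth = "xp"  ["xp"]
17. n10.wid = 30  [len(B₁.depth) + 28]
18. n10.env = true  [true]
19. n11.off = true  [terminal]
20. n12.fin = true  [terminal]
21. n13.fin = false  [terminal]
22. n10.tag = "pv"  ["pv"]
23. n14.wid = 29  [29]
24. n14.env = true  [B₀.tag == true]
25. n15.fin = true  [terminal]
26. n16.fin = false  [terminal]
27. n14.tag = "vz"  ["vz"]
28. n5.depth = "pvvz"  [A₀.tag ++ A₁.tag]
29. n0.hot = -5  [D.pre + D.key - 2]
30. n0.fin = 26  [D.key + 24]
31. n0.pre = 8  [len(B₀.depth) + 6]

true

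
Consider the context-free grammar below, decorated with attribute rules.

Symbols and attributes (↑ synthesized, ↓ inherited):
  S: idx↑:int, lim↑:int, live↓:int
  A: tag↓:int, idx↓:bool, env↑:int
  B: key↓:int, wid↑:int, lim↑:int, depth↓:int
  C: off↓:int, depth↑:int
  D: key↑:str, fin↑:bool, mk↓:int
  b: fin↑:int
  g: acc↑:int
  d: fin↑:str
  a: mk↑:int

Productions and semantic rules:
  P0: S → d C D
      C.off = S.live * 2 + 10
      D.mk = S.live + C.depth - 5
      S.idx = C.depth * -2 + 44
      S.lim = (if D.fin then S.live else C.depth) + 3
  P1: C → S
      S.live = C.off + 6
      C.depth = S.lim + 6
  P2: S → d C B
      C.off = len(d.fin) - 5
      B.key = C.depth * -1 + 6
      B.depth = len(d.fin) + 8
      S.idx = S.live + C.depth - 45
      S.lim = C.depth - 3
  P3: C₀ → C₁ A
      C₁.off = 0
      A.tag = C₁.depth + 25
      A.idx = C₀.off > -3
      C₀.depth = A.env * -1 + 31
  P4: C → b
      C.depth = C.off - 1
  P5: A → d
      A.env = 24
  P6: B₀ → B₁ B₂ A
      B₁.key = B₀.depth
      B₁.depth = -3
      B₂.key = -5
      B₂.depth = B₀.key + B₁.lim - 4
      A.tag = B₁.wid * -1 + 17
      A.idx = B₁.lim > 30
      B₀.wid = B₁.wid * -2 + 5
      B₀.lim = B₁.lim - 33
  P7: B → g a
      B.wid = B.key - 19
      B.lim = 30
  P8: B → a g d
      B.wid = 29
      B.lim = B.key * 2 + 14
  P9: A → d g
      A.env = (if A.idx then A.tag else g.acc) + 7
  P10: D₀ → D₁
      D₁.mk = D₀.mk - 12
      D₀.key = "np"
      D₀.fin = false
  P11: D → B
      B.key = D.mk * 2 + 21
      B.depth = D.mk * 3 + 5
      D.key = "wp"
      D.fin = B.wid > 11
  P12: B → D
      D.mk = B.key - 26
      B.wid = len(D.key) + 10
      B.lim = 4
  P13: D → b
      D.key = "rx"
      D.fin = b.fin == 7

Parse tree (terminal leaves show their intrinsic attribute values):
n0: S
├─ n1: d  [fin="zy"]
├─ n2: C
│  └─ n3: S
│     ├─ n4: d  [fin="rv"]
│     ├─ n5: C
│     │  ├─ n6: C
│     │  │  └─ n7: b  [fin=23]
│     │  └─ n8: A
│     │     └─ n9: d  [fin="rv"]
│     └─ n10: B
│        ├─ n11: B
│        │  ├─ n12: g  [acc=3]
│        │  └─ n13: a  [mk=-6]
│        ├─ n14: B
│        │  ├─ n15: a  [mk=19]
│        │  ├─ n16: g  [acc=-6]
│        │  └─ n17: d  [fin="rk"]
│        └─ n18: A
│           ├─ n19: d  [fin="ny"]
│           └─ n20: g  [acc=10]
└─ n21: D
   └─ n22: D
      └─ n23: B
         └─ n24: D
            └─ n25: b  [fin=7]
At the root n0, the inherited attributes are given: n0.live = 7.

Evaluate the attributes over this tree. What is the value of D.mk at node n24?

-5

1. n0.live = 7  [given at root]
2. n1.fin = "zy"  [terminal]
3. n2.off = 24  [S.live * 2 + 10]
4. n3.live = 30  [C.off + 6]
5. n4.fin = "rv"  [terminal]
6. n5.off = -3  [len(d.fin) - 5]
7. n6.off = 0  [0]
8. n7.fin = 23  [terminal]
9. n6.depth = -1  [C.off - 1]
10. n8.tag = 24  [C₁.depth + 25]
11. n8.idx = false  [C₀.off > -3]
12. n9.fin = "rv"  [terminal]
13. n8.env = 24  [24]
14. n5.depth = 7  [A.env * -1 + 31]
15. n10.key = -1  [C.depth * -1 + 6]
16. n10.depth = 10  [len(d.fin) + 8]
17. n11.key = 10  [B₀.depth]
18. n11.depth = -3  [-3]
19. n12.acc = 3  [terminal]
20. n13.mk = -6  [terminal]
21. n11.wid = -9  [B.key - 19]
22. n11.lim = 30  [30]
23. n14.key = -5  [-5]
24. n14.depth = 25  [B₀.key + B₁.lim - 4]
25. n15.mk = 19  [terminal]
26. n16.acc = -6  [terminal]
27. n17.fin = "rk"  [terminal]
28. n14.wid = 29  [29]
29. n14.lim = 4  [B.key * 2 + 14]
30. n18.tag = 26  [B₁.wid * -1 + 17]
31. n18.idx = false  [B₁.lim > 30]
32. n19.fin = "ny"  [terminal]
33. n20.acc = 10  [terminal]
34. n18.env = 17  [(if A.idx then A.tag else g.acc) + 7]
35. n10.wid = 23  [B₁.wid * -2 + 5]
36. n10.lim = -3  [B₁.lim - 33]
37. n3.idx = -8  [S.live + C.depth - 45]
38. n3.lim = 4  [C.depth - 3]
39. n2.depth = 10  [S.lim + 6]
40. n21.mk = 12  [S.live + C.depth - 5]
41. n22.mk = 0  [D₀.mk - 12]
42. n23.key = 21  [D.mk * 2 + 21]
43. n23.depth = 5  [D.mk * 3 + 5]
44. n24.mk = -5  [B.key - 26]
45. n25.fin = 7  [terminal]
46. n24.key = "rx"  ["rx"]
47. n24.fin = true  [b.fin == 7]
48. n23.wid = 12  [len(D.key) + 10]
49. n23.lim = 4  [4]
50. n22.key = "wp"  ["wp"]
51. n22.fin = true  [B.wid > 11]
52. n21.key = "np"  ["np"]
53. n21.fin = false  [false]
54. n0.idx = 24  [C.depth * -2 + 44]
55. n0.lim = 13  [(if D.fin then S.live else C.depth) + 3]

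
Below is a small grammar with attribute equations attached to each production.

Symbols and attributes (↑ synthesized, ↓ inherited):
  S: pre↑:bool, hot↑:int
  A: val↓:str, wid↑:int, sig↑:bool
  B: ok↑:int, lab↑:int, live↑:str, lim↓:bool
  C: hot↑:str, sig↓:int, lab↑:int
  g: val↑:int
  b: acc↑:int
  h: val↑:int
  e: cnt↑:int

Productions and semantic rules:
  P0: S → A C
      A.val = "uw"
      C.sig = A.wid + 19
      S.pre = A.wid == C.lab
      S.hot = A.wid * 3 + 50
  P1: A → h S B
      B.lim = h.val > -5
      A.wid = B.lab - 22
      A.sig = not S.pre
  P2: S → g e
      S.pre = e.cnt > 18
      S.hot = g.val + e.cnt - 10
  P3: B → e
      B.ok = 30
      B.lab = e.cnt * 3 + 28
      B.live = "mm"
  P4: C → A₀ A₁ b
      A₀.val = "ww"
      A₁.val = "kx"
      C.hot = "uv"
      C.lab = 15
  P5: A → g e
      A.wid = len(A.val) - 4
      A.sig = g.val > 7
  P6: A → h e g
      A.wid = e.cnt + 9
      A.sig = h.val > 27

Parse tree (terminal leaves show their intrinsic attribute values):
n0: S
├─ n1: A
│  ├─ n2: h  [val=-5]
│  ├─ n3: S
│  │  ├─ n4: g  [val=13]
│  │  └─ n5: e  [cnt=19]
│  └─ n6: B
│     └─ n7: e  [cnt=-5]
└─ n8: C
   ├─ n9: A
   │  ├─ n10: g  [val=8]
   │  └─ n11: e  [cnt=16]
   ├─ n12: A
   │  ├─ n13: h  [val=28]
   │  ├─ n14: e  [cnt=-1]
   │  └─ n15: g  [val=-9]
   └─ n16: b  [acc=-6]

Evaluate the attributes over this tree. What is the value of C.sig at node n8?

1. n1.val = "uw"  ["uw"]
2. n2.val = -5  [terminal]
3. n4.val = 13  [terminal]
4. n5.cnt = 19  [terminal]
5. n3.pre = true  [e.cnt > 18]
6. n3.hot = 22  [g.val + e.cnt - 10]
7. n6.lim = false  [h.val > -5]
8. n7.cnt = -5  [terminal]
9. n6.ok = 30  [30]
10. n6.lab = 13  [e.cnt * 3 + 28]
11. n6.live = "mm"  ["mm"]
12. n1.wid = -9  [B.lab - 22]
13. n1.sig = false  [not S.pre]
14. n8.sig = 10  [A.wid + 19]
15. n9.val = "ww"  ["ww"]
16. n10.val = 8  [terminal]
17. n11.cnt = 16  [terminal]
18. n9.wid = -2  [len(A.val) - 4]
19. n9.sig = true  [g.val > 7]
20. n12.val = "kx"  ["kx"]
21. n13.val = 28  [terminal]
22. n14.cnt = -1  [terminal]
23. n15.val = -9  [terminal]
24. n12.wid = 8  [e.cnt + 9]
25. n12.sig = true  [h.val > 27]
26. n16.acc = -6  [terminal]
27. n8.hot = "uv"  ["uv"]
28. n8.lab = 15  [15]
29. n0.pre = false  [A.wid == C.lab]
30. n0.hot = 23  [A.wid * 3 + 50]

10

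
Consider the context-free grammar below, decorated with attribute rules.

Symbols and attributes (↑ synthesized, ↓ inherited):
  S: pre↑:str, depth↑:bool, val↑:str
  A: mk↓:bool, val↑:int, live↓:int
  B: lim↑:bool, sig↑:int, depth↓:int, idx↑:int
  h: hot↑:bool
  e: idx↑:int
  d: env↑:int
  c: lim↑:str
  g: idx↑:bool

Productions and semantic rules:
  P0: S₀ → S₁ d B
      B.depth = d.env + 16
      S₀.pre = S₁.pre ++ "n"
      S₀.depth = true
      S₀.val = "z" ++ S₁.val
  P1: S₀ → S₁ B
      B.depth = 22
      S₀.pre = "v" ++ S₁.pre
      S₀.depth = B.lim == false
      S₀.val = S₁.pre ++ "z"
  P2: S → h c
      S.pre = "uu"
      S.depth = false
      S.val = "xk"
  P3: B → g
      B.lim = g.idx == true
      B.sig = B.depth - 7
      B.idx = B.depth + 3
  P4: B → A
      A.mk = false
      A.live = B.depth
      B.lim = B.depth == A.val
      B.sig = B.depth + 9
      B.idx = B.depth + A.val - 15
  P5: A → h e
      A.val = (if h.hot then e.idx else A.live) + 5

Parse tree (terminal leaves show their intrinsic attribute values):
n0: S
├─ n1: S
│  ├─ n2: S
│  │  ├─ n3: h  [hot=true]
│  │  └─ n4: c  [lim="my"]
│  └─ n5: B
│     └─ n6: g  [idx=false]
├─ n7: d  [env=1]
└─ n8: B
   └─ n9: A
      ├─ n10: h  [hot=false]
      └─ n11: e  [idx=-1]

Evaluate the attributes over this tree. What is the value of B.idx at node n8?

1. n3.hot = true  [terminal]
2. n4.lim = "my"  [terminal]
3. n2.pre = "uu"  ["uu"]
4. n2.depth = false  [false]
5. n2.val = "xk"  ["xk"]
6. n5.depth = 22  [22]
7. n6.idx = false  [terminal]
8. n5.lim = false  [g.idx == true]
9. n5.sig = 15  [B.depth - 7]
10. n5.idx = 25  [B.depth + 3]
11. n1.pre = "vuu"  ["v" ++ S₁.pre]
12. n1.depth = true  [B.lim == false]
13. n1.val = "uuz"  [S₁.pre ++ "z"]
14. n7.env = 1  [terminal]
15. n8.depth = 17  [d.env + 16]
16. n9.mk = false  [false]
17. n9.live = 17  [B.depth]
18. n10.hot = false  [terminal]
19. n11.idx = -1  [terminal]
20. n9.val = 22  [(if h.hot then e.idx else A.live) + 5]
21. n8.lim = false  [B.depth == A.val]
22. n8.sig = 26  [B.depth + 9]
23. n8.idx = 24  [B.depth + A.val - 15]
24. n0.pre = "vuun"  [S₁.pre ++ "n"]
25. n0.depth = true  [true]
26. n0.val = "zuuz"  ["z" ++ S₁.val]

24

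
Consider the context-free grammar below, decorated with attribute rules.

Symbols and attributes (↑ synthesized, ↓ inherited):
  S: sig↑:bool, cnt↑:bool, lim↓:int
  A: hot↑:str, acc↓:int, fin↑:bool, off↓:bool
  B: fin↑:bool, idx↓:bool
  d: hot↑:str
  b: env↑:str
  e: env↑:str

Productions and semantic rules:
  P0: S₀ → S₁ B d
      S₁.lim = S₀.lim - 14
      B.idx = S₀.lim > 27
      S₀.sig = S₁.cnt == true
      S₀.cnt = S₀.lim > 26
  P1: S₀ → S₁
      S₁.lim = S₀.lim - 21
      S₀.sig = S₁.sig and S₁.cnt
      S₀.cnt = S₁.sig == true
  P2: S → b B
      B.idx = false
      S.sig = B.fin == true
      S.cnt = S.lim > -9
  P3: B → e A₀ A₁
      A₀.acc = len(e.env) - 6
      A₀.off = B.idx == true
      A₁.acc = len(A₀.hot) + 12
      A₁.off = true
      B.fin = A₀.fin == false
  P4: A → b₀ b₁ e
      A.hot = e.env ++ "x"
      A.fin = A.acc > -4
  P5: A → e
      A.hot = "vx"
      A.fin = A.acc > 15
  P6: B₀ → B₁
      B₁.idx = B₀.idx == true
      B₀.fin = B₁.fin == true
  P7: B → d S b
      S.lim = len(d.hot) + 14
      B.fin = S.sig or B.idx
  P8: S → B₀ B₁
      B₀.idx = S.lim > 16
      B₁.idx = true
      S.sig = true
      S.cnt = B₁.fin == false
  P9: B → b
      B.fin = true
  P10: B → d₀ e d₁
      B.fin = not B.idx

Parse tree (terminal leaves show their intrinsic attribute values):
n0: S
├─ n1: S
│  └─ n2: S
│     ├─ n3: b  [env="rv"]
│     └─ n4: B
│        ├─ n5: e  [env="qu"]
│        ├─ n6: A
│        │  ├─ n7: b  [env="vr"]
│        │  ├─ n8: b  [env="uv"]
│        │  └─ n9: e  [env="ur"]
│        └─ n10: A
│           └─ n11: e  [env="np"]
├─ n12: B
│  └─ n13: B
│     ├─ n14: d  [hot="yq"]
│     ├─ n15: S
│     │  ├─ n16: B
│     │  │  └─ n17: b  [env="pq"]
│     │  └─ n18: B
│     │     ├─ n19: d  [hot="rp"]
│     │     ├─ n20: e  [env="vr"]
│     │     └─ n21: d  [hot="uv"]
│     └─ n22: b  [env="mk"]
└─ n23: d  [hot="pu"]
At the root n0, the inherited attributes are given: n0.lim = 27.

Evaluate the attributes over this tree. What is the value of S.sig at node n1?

true

1. n0.lim = 27  [given at root]
2. n1.lim = 13  [S₀.lim - 14]
3. n2.lim = -8  [S₀.lim - 21]
4. n3.env = "rv"  [terminal]
5. n4.idx = false  [false]
6. n5.env = "qu"  [terminal]
7. n6.acc = -4  [len(e.env) - 6]
8. n6.off = false  [B.idx == true]
9. n7.env = "vr"  [terminal]
10. n8.env = "uv"  [terminal]
11. n9.env = "ur"  [terminal]
12. n6.hot = "urx"  [e.env ++ "x"]
13. n6.fin = false  [A.acc > -4]
14. n10.acc = 15  [len(A₀.hot) + 12]
15. n10.off = true  [true]
16. n11.env = "np"  [terminal]
17. n10.hot = "vx"  ["vx"]
18. n10.fin = false  [A.acc > 15]
19. n4.fin = true  [A₀.fin == false]
20. n2.sig = true  [B.fin == true]
21. n2.cnt = true  [S.lim > -9]
22. n1.sig = true  [S₁.sig and S₁.cnt]
23. n1.cnt = true  [S₁.sig == true]
24. n12.idx = false  [S₀.lim > 27]
25. n13.idx = false  [B₀.idx == true]
26. n14.hot = "yq"  [terminal]
27. n15.lim = 16  [len(d.hot) + 14]
28. n16.idx = false  [S.lim > 16]
29. n17.env = "pq"  [terminal]
30. n16.fin = true  [true]
31. n18.idx = true  [true]
32. n19.hot = "rp"  [terminal]
33. n20.env = "vr"  [terminal]
34. n21.hot = "uv"  [terminal]
35. n18.fin = false  [not B.idx]
36. n15.sig = true  [true]
37. n15.cnt = true  [B₁.fin == false]
38. n22.env = "mk"  [terminal]
39. n13.fin = true  [S.sig or B.idx]
40. n12.fin = true  [B₁.fin == true]
41. n23.hot = "pu"  [terminal]
42. n0.sig = true  [S₁.cnt == true]
43. n0.cnt = true  [S₀.lim > 26]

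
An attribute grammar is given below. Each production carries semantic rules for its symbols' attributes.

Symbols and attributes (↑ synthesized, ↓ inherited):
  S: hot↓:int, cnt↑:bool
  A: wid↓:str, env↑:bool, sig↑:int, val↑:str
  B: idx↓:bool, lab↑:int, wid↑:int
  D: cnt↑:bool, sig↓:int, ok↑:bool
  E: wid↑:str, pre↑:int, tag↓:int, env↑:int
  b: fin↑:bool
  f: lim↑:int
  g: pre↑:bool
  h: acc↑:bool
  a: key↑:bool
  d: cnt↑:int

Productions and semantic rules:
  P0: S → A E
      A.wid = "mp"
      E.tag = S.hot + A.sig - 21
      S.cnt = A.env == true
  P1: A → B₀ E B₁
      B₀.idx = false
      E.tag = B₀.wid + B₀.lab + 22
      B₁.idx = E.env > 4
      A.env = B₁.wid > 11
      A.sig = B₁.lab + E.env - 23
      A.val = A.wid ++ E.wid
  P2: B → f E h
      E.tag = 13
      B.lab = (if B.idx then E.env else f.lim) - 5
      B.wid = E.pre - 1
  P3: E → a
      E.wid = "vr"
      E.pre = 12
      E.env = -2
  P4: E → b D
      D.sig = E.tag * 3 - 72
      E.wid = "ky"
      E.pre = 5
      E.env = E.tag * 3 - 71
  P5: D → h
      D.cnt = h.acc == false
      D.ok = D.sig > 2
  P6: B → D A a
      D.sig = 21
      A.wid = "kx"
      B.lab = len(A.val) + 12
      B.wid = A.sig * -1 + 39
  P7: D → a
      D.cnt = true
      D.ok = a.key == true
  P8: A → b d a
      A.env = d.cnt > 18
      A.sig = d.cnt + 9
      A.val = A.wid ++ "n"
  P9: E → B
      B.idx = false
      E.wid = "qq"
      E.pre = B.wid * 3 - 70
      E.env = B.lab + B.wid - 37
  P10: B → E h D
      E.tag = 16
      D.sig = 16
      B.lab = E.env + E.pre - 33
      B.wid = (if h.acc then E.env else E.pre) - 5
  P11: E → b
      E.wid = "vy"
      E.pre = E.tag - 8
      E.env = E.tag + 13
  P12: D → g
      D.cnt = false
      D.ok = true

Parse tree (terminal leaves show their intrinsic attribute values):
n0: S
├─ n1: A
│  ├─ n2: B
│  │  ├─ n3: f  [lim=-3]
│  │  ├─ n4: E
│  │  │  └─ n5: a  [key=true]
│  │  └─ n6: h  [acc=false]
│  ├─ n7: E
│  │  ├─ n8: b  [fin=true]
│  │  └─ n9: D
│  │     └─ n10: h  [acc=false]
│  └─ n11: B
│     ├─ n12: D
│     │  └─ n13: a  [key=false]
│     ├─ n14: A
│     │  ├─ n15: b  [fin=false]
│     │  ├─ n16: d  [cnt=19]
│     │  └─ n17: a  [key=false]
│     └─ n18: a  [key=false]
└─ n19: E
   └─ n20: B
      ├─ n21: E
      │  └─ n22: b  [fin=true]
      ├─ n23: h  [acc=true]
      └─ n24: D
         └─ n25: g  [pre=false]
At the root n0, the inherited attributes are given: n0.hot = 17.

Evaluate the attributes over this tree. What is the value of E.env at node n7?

4

1. n0.hot = 17  [given at root]
2. n1.wid = "mp"  ["mp"]
3. n2.idx = false  [false]
4. n3.lim = -3  [terminal]
5. n4.tag = 13  [13]
6. n5.key = true  [terminal]
7. n4.wid = "vr"  ["vr"]
8. n4.pre = 12  [12]
9. n4.env = -2  [-2]
10. n6.acc = false  [terminal]
11. n2.lab = -8  [(if B.idx then E.env else f.lim) - 5]
12. n2.wid = 11  [E.pre - 1]
13. n7.tag = 25  [B₀.wid + B₀.lab + 22]
14. n8.fin = true  [terminal]
15. n9.sig = 3  [E.tag * 3 - 72]
16. n10.acc = false  [terminal]
17. n9.cnt = true  [h.acc == false]
18. n9.ok = true  [D.sig > 2]
19. n7.wid = "ky"  ["ky"]
20. n7.pre = 5  [5]
21. n7.env = 4  [E.tag * 3 - 71]
22. n11.idx = false  [E.env > 4]
23. n12.sig = 21  [21]
24. n13.key = false  [terminal]
25. n12.cnt = true  [true]
26. n12.ok = false  [a.key == true]
27. n14.wid = "kx"  ["kx"]
28. n15.fin = false  [terminal]
29. n16.cnt = 19  [terminal]
30. n17.key = false  [terminal]
31. n14.env = true  [d.cnt > 18]
32. n14.sig = 28  [d.cnt + 9]
33. n14.val = "kxn"  [A.wid ++ "n"]
34. n18.key = false  [terminal]
35. n11.lab = 15  [len(A.val) + 12]
36. n11.wid = 11  [A.sig * -1 + 39]
37. n1.env = false  [B₁.wid > 11]
38. n1.sig = -4  [B₁.lab + E.env - 23]
39. n1.val = "mpky"  [A.wid ++ E.wid]
40. n19.tag = -8  [S.hot + A.sig - 21]
41. n20.idx = false  [false]
42. n21.tag = 16  [16]
43. n22.fin = true  [terminal]
44. n21.wid = "vy"  ["vy"]
45. n21.pre = 8  [E.tag - 8]
46. n21.env = 29  [E.tag + 13]
47. n23.acc = true  [terminal]
48. n24.sig = 16  [16]
49. n25.pre = false  [terminal]
50. n24.cnt = false  [false]
51. n24.ok = true  [true]
52. n20.lab = 4  [E.env + E.pre - 33]
53. n20.wid = 24  [(if h.acc then E.env else E.pre) - 5]
54. n19.wid = "qq"  ["qq"]
55. n19.pre = 2  [B.wid * 3 - 70]
56. n19.env = -9  [B.lab + B.wid - 37]
57. n0.cnt = false  [A.env == true]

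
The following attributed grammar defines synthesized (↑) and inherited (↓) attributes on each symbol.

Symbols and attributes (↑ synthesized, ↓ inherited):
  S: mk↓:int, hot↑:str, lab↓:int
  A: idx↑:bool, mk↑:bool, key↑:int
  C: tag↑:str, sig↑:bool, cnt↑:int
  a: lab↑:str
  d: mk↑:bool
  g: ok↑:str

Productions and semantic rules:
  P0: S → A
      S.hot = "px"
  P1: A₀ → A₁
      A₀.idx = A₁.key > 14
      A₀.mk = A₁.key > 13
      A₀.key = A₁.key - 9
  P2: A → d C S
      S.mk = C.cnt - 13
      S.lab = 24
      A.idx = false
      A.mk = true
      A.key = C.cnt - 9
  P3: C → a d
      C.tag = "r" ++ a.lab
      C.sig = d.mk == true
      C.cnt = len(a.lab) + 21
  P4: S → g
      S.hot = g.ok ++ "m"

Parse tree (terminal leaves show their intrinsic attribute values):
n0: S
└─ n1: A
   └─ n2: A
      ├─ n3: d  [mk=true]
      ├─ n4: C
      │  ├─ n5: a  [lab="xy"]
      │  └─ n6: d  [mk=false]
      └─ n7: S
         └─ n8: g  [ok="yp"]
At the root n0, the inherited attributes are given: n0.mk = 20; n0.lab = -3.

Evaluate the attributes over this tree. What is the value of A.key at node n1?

1. n0.mk = 20  [given at root]
2. n0.lab = -3  [given at root]
3. n3.mk = true  [terminal]
4. n5.lab = "xy"  [terminal]
5. n6.mk = false  [terminal]
6. n4.tag = "rxy"  ["r" ++ a.lab]
7. n4.sig = false  [d.mk == true]
8. n4.cnt = 23  [len(a.lab) + 21]
9. n7.mk = 10  [C.cnt - 13]
10. n7.lab = 24  [24]
11. n8.ok = "yp"  [terminal]
12. n7.hot = "ypm"  [g.ok ++ "m"]
13. n2.idx = false  [false]
14. n2.mk = true  [true]
15. n2.key = 14  [C.cnt - 9]
16. n1.idx = false  [A₁.key > 14]
17. n1.mk = true  [A₁.key > 13]
18. n1.key = 5  [A₁.key - 9]
19. n0.hot = "px"  ["px"]

5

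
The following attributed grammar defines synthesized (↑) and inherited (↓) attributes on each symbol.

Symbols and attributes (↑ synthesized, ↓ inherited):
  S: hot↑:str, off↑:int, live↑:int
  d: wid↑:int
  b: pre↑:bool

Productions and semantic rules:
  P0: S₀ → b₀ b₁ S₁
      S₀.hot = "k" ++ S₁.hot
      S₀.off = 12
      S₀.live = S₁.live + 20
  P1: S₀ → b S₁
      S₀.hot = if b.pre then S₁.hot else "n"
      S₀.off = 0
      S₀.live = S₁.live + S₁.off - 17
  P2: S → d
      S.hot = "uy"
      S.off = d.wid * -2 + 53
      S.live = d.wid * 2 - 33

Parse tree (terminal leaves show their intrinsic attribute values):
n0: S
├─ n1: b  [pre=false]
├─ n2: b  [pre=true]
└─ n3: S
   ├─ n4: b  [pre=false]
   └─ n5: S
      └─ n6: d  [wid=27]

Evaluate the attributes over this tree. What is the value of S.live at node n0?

23

1. n1.pre = false  [terminal]
2. n2.pre = true  [terminal]
3. n4.pre = false  [terminal]
4. n6.wid = 27  [terminal]
5. n5.hot = "uy"  ["uy"]
6. n5.off = -1  [d.wid * -2 + 53]
7. n5.live = 21  [d.wid * 2 - 33]
8. n3.hot = "n"  [if b.pre then S₁.hot else "n"]
9. n3.off = 0  [0]
10. n3.live = 3  [S₁.live + S₁.off - 17]
11. n0.hot = "kn"  ["k" ++ S₁.hot]
12. n0.off = 12  [12]
13. n0.live = 23  [S₁.live + 20]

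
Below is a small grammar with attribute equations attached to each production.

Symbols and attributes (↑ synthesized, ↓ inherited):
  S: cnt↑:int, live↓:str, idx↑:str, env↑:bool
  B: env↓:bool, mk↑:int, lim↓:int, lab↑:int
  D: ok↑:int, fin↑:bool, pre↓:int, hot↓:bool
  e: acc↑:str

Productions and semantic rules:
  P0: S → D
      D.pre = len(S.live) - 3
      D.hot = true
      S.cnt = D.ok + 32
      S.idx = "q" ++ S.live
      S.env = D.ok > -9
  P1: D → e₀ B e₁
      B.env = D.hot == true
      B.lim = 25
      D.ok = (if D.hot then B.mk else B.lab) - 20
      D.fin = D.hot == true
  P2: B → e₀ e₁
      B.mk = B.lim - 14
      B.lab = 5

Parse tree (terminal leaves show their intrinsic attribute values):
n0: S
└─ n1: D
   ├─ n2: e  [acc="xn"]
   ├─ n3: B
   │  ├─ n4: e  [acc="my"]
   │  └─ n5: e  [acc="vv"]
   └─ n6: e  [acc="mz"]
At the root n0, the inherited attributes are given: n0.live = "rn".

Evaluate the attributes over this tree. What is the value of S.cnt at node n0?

1. n0.live = "rn"  [given at root]
2. n1.pre = -1  [len(S.live) - 3]
3. n1.hot = true  [true]
4. n2.acc = "xn"  [terminal]
5. n3.env = true  [D.hot == true]
6. n3.lim = 25  [25]
7. n4.acc = "my"  [terminal]
8. n5.acc = "vv"  [terminal]
9. n3.mk = 11  [B.lim - 14]
10. n3.lab = 5  [5]
11. n6.acc = "mz"  [terminal]
12. n1.ok = -9  [(if D.hot then B.mk else B.lab) - 20]
13. n1.fin = true  [D.hot == true]
14. n0.cnt = 23  [D.ok + 32]
15. n0.idx = "qrn"  ["q" ++ S.live]
16. n0.env = false  [D.ok > -9]

23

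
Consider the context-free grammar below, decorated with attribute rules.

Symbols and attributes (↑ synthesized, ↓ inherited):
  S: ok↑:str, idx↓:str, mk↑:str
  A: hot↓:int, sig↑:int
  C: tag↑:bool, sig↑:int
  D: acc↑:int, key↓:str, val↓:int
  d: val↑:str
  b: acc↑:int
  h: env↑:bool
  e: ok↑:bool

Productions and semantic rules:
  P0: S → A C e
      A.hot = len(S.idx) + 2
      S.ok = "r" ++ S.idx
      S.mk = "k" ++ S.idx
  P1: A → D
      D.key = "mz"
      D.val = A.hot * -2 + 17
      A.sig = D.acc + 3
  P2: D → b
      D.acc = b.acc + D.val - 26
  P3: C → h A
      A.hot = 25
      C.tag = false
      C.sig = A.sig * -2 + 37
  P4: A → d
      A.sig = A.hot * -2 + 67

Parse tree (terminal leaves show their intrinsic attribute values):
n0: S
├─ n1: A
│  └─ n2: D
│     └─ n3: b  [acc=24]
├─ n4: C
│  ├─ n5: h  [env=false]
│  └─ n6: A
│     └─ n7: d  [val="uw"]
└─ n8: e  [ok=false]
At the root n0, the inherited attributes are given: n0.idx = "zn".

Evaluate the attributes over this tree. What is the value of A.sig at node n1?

1. n0.idx = "zn"  [given at root]
2. n1.hot = 4  [len(S.idx) + 2]
3. n2.key = "mz"  ["mz"]
4. n2.val = 9  [A.hot * -2 + 17]
5. n3.acc = 24  [terminal]
6. n2.acc = 7  [b.acc + D.val - 26]
7. n1.sig = 10  [D.acc + 3]
8. n5.env = false  [terminal]
9. n6.hot = 25  [25]
10. n7.val = "uw"  [terminal]
11. n6.sig = 17  [A.hot * -2 + 67]
12. n4.tag = false  [false]
13. n4.sig = 3  [A.sig * -2 + 37]
14. n8.ok = false  [terminal]
15. n0.ok = "rzn"  ["r" ++ S.idx]
16. n0.mk = "kzn"  ["k" ++ S.idx]

10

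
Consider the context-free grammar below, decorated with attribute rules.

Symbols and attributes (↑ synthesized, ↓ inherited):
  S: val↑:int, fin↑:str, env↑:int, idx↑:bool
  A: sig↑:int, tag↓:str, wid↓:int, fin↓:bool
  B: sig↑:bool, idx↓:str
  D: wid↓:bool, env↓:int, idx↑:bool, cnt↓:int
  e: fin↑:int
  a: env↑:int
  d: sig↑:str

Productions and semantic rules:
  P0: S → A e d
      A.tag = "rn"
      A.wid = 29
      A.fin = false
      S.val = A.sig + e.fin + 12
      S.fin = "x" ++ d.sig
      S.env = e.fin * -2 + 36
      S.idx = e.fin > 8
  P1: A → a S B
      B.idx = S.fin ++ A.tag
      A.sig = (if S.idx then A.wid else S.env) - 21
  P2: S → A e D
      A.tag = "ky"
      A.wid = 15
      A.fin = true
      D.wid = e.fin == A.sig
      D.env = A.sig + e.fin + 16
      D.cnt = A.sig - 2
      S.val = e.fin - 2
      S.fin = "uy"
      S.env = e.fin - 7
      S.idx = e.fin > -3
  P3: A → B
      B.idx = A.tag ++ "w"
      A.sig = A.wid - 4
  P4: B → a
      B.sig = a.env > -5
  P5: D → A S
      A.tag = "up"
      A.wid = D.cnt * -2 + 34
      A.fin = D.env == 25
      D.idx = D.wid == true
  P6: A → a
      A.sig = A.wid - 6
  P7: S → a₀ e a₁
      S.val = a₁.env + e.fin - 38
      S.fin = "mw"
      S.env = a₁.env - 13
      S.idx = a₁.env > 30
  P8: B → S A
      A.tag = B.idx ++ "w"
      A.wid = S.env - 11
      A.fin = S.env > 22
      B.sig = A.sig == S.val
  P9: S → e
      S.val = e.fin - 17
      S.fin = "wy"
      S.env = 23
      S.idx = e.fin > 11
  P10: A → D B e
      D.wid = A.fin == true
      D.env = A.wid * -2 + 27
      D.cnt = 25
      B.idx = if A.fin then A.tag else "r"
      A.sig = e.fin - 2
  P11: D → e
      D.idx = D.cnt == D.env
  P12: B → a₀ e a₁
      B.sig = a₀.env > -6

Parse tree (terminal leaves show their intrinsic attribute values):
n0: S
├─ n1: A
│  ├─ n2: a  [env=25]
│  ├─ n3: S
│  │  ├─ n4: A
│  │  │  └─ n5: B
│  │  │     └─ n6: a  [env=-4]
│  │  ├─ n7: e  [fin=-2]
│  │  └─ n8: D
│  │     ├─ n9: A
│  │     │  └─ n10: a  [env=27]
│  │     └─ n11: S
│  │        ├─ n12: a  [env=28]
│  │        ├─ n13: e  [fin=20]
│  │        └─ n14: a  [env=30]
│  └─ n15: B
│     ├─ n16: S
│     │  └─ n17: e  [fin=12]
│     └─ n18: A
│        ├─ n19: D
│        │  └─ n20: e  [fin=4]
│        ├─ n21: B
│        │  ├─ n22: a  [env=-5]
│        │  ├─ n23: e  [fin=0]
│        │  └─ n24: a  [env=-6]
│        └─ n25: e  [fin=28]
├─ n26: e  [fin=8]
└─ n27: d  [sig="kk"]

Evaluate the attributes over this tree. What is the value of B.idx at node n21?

"uyrnw"

1. n1.tag = "rn"  ["rn"]
2. n1.wid = 29  [29]
3. n1.fin = false  [false]
4. n2.env = 25  [terminal]
5. n4.tag = "ky"  ["ky"]
6. n4.wid = 15  [15]
7. n4.fin = true  [true]
8. n5.idx = "kyw"  [A.tag ++ "w"]
9. n6.env = -4  [terminal]
10. n5.sig = true  [a.env > -5]
11. n4.sig = 11  [A.wid - 4]
12. n7.fin = -2  [terminal]
13. n8.wid = false  [e.fin == A.sig]
14. n8.env = 25  [A.sig + e.fin + 16]
15. n8.cnt = 9  [A.sig - 2]
16. n9.tag = "up"  ["up"]
17. n9.wid = 16  [D.cnt * -2 + 34]
18. n9.fin = true  [D.env == 25]
19. n10.env = 27  [terminal]
20. n9.sig = 10  [A.wid - 6]
21. n12.env = 28  [terminal]
22. n13.fin = 20  [terminal]
23. n14.env = 30  [terminal]
24. n11.val = 12  [a₁.env + e.fin - 38]
25. n11.fin = "mw"  ["mw"]
26. n11.env = 17  [a₁.env - 13]
27. n11.idx = false  [a₁.env > 30]
28. n8.idx = false  [D.wid == true]
29. n3.val = -4  [e.fin - 2]
30. n3.fin = "uy"  ["uy"]
31. n3.env = -9  [e.fin - 7]
32. n3.idx = true  [e.fin > -3]
33. n15.idx = "uyrn"  [S.fin ++ A.tag]
34. n17.fin = 12  [terminal]
35. n16.val = -5  [e.fin - 17]
36. n16.fin = "wy"  ["wy"]
37. n16.env = 23  [23]
38. n16.idx = true  [e.fin > 11]
39. n18.tag = "uyrnw"  [B.idx ++ "w"]
40. n18.wid = 12  [S.env - 11]
41. n18.fin = true  [S.env > 22]
42. n19.wid = true  [A.fin == true]
43. n19.env = 3  [A.wid * -2 + 27]
44. n19.cnt = 25  [25]
45. n20.fin = 4  [terminal]
46. n19.idx = false  [D.cnt == D.env]
47. n21.idx = "uyrnw"  [if A.fin then A.tag else "r"]
48. n22.env = -5  [terminal]
49. n23.fin = 0  [terminal]
50. n24.env = -6  [terminal]
51. n21.sig = true  [a₀.env > -6]
52. n25.fin = 28  [terminal]
53. n18.sig = 26  [e.fin - 2]
54. n15.sig = false  [A.sig == S.val]
55. n1.sig = 8  [(if S.idx then A.wid else S.env) - 21]
56. n26.fin = 8  [terminal]
57. n27.sig = "kk"  [terminal]
58. n0.val = 28  [A.sig + e.fin + 12]
59. n0.fin = "xkk"  ["x" ++ d.sig]
60. n0.env = 20  [e.fin * -2 + 36]
61. n0.idx = false  [e.fin > 8]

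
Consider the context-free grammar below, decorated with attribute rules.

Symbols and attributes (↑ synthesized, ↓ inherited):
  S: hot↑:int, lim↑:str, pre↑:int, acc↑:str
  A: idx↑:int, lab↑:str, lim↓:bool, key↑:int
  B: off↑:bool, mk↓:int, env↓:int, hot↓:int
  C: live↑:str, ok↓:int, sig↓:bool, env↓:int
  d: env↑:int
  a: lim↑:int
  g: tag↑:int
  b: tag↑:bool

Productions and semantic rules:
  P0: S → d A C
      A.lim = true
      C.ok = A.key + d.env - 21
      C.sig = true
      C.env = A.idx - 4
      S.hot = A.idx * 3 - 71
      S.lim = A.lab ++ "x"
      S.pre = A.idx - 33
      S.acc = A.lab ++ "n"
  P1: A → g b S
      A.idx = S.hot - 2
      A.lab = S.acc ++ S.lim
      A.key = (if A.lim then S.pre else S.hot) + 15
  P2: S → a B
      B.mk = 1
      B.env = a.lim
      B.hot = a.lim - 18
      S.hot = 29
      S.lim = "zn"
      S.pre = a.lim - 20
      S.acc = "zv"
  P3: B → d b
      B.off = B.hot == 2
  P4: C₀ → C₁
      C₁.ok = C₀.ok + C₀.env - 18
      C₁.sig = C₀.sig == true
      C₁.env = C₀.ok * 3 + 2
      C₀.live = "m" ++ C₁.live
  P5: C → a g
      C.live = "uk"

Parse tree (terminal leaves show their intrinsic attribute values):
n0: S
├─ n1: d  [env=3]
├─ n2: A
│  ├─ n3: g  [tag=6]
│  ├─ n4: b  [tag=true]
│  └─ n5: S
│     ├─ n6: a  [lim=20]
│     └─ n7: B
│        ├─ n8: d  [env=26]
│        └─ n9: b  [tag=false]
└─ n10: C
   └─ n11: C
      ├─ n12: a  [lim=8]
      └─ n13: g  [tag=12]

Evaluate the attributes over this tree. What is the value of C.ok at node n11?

1. n1.env = 3  [terminal]
2. n2.lim = true  [true]
3. n3.tag = 6  [terminal]
4. n4.tag = true  [terminal]
5. n6.lim = 20  [terminal]
6. n7.mk = 1  [1]
7. n7.env = 20  [a.lim]
8. n7.hot = 2  [a.lim - 18]
9. n8.env = 26  [terminal]
10. n9.tag = false  [terminal]
11. n7.off = true  [B.hot == 2]
12. n5.hot = 29  [29]
13. n5.lim = "zn"  ["zn"]
14. n5.pre = 0  [a.lim - 20]
15. n5.acc = "zv"  ["zv"]
16. n2.idx = 27  [S.hot - 2]
17. n2.lab = "zvzn"  [S.acc ++ S.lim]
18. n2.key = 15  [(if A.lim then S.pre else S.hot) + 15]
19. n10.ok = -3  [A.key + d.env - 21]
20. n10.sig = true  [true]
21. n10.env = 23  [A.idx - 4]
22. n11.ok = 2  [C₀.ok + C₀.env - 18]
23. n11.sig = true  [C₀.sig == true]
24. n11.env = -7  [C₀.ok * 3 + 2]
25. n12.lim = 8  [terminal]
26. n13.tag = 12  [terminal]
27. n11.live = "uk"  ["uk"]
28. n10.live = "muk"  ["m" ++ C₁.live]
29. n0.hot = 10  [A.idx * 3 - 71]
30. n0.lim = "zvznx"  [A.lab ++ "x"]
31. n0.pre = -6  [A.idx - 33]
32. n0.acc = "zvznn"  [A.lab ++ "n"]

2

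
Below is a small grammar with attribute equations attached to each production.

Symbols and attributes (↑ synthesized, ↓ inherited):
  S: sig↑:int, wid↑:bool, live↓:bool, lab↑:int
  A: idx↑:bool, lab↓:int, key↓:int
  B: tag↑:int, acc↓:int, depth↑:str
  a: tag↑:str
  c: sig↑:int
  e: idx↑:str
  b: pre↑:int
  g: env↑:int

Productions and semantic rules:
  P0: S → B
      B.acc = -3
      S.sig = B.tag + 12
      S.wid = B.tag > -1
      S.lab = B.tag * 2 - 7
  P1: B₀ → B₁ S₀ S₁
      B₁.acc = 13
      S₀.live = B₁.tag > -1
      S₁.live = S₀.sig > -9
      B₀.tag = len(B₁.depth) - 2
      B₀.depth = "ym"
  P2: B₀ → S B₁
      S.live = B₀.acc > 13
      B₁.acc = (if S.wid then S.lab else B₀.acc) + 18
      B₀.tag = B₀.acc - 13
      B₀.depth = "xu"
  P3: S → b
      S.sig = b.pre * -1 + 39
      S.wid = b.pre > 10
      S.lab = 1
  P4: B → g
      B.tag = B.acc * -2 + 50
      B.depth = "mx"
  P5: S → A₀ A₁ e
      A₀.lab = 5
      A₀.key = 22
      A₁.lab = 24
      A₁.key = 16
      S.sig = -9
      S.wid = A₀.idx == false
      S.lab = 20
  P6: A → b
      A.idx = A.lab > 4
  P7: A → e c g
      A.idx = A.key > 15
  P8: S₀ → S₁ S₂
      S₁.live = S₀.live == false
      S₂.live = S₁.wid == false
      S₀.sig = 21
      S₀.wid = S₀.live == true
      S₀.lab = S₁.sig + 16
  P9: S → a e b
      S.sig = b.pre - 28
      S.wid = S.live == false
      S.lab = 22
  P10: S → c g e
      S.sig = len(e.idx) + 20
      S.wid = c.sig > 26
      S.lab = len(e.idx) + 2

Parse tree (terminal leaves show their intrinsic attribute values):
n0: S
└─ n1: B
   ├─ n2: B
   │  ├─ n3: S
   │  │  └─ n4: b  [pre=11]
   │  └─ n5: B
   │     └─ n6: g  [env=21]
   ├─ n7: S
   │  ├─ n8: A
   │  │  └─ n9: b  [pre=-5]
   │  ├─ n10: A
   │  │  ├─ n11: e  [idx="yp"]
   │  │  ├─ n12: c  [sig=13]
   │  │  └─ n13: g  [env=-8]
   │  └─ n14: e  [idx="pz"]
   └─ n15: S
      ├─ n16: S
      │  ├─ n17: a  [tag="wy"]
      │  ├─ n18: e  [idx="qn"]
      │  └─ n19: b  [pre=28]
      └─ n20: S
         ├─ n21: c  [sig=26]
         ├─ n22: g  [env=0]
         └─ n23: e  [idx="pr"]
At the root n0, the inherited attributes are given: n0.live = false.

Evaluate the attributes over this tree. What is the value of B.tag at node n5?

1. n0.live = false  [given at root]
2. n1.acc = -3  [-3]
3. n2.acc = 13  [13]
4. n3.live = false  [B₀.acc > 13]
5. n4.pre = 11  [terminal]
6. n3.sig = 28  [b.pre * -1 + 39]
7. n3.wid = true  [b.pre > 10]
8. n3.lab = 1  [1]
9. n5.acc = 19  [(if S.wid then S.lab else B₀.acc) + 18]
10. n6.env = 21  [terminal]
11. n5.tag = 12  [B.acc * -2 + 50]
12. n5.depth = "mx"  ["mx"]
13. n2.tag = 0  [B₀.acc - 13]
14. n2.depth = "xu"  ["xu"]
15. n7.live = true  [B₁.tag > -1]
16. n8.lab = 5  [5]
17. n8.key = 22  [22]
18. n9.pre = -5  [terminal]
19. n8.idx = true  [A.lab > 4]
20. n10.lab = 24  [24]
21. n10.key = 16  [16]
22. n11.idx = "yp"  [terminal]
23. n12.sig = 13  [terminal]
24. n13.env = -8  [terminal]
25. n10.idx = true  [A.key > 15]
26. n14.idx = "pz"  [terminal]
27. n7.sig = -9  [-9]
28. n7.wid = false  [A₀.idx == false]
29. n7.lab = 20  [20]
30. n15.live = false  [S₀.sig > -9]
31. n16.live = true  [S₀.live == false]
32. n17.tag = "wy"  [terminal]
33. n18.idx = "qn"  [terminal]
34. n19.pre = 28  [terminal]
35. n16.sig = 0  [b.pre - 28]
36. n16.wid = false  [S.live == false]
37. n16.lab = 22  [22]
38. n20.live = true  [S₁.wid == false]
39. n21.sig = 26  [terminal]
40. n22.env = 0  [terminal]
41. n23.idx = "pr"  [terminal]
42. n20.sig = 22  [len(e.idx) + 20]
43. n20.wid = false  [c.sig > 26]
44. n20.lab = 4  [len(e.idx) + 2]
45. n15.sig = 21  [21]
46. n15.wid = false  [S₀.live == true]
47. n15.lab = 16  [S₁.sig + 16]
48. n1.tag = 0  [len(B₁.depth) - 2]
49. n1.depth = "ym"  ["ym"]
50. n0.sig = 12  [B.tag + 12]
51. n0.wid = true  [B.tag > -1]
52. n0.lab = -7  [B.tag * 2 - 7]

12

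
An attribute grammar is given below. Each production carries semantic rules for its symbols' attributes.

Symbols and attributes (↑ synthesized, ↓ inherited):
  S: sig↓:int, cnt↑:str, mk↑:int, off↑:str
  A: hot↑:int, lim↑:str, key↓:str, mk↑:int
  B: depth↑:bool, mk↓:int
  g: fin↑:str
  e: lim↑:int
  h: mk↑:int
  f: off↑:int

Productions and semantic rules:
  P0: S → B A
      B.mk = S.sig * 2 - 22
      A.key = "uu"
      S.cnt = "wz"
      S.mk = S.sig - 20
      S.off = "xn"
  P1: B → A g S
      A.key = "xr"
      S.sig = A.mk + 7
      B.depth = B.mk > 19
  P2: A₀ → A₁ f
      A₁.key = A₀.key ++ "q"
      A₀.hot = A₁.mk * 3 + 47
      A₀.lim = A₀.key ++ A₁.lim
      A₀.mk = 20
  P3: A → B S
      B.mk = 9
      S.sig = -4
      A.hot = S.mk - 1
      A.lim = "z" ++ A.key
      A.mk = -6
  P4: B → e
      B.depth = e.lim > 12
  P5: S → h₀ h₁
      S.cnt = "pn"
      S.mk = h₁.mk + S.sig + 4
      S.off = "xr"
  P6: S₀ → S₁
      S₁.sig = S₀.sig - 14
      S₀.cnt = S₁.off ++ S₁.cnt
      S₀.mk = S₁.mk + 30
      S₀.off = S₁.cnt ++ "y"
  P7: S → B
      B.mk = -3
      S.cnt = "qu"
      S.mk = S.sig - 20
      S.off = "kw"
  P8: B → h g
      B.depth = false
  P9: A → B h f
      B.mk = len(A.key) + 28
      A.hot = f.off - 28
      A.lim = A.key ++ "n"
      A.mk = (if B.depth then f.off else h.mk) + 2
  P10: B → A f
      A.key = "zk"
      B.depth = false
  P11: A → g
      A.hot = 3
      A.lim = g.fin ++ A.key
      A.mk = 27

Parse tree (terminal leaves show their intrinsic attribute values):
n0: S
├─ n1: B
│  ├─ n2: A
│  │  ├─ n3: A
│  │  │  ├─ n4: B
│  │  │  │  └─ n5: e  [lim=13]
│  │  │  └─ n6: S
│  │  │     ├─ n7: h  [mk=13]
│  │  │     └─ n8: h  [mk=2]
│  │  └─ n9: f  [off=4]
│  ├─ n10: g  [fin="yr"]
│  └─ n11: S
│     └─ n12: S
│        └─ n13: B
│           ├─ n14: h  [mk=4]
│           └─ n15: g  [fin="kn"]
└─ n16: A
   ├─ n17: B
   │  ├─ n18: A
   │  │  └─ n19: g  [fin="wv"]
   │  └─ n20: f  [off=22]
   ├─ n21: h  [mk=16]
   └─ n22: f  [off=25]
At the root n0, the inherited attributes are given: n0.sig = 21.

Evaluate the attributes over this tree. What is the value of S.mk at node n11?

1. n0.sig = 21  [given at root]
2. n1.mk = 20  [S.sig * 2 - 22]
3. n2.key = "xr"  ["xr"]
4. n3.key = "xrq"  [A₀.key ++ "q"]
5. n4.mk = 9  [9]
6. n5.lim = 13  [terminal]
7. n4.depth = true  [e.lim > 12]
8. n6.sig = -4  [-4]
9. n7.mk = 13  [terminal]
10. n8.mk = 2  [terminal]
11. n6.cnt = "pn"  ["pn"]
12. n6.mk = 2  [h₁.mk + S.sig + 4]
13. n6.off = "xr"  ["xr"]
14. n3.hot = 1  [S.mk - 1]
15. n3.lim = "zxrq"  ["z" ++ A.key]
16. n3.mk = -6  [-6]
17. n9.off = 4  [terminal]
18. n2.hot = 29  [A₁.mk * 3 + 47]
19. n2.lim = "xrzxrq"  [A₀.key ++ A₁.lim]
20. n2.mk = 20  [20]
21. n10.fin = "yr"  [terminal]
22. n11.sig = 27  [A.mk + 7]
23. n12.sig = 13  [S₀.sig - 14]
24. n13.mk = -3  [-3]
25. n14.mk = 4  [terminal]
26. n15.fin = "kn"  [terminal]
27. n13.depth = false  [false]
28. n12.cnt = "qu"  ["qu"]
29. n12.mk = -7  [S.sig - 20]
30. n12.off = "kw"  ["kw"]
31. n11.cnt = "kwqu"  [S₁.off ++ S₁.cnt]
32. n11.mk = 23  [S₁.mk + 30]
33. n11.off = "quy"  [S₁.cnt ++ "y"]
34. n1.depth = true  [B.mk > 19]
35. n16.key = "uu"  ["uu"]
36. n17.mk = 30  [len(A.key) + 28]
37. n18.key = "zk"  ["zk"]
38. n19.fin = "wv"  [terminal]
39. n18.hot = 3  [3]
40. n18.lim = "wvzk"  [g.fin ++ A.key]
41. n18.mk = 27  [27]
42. n20.off = 22  [terminal]
43. n17.depth = false  [false]
44. n21.mk = 16  [terminal]
45. n22.off = 25  [terminal]
46. n16.hot = -3  [f.off - 28]
47. n16.lim = "uun"  [A.key ++ "n"]
48. n16.mk = 18  [(if B.depth then f.off else h.mk) + 2]
49. n0.cnt = "wz"  ["wz"]
50. n0.mk = 1  [S.sig - 20]
51. n0.off = "xn"  ["xn"]

23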